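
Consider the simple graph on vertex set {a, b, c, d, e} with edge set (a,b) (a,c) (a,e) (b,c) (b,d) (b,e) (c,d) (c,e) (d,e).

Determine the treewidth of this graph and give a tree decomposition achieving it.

Treewidth 3.
One such decomposition:
Bags: B1 = {b, c, d, e}  B2 = {a, b, c, e}
Tree: B1–B2

The largest bag has 4 vertices, giving width 3; this decomposition certifies tw(G) ≤ 3. For the lower bound, the 4 vertices {b, c, d, e} are pairwise adjacent, and any tree decomposition puts a clique entirely inside one bag — forcing width ≥ 3. Hence tw(G) = 3 exactly.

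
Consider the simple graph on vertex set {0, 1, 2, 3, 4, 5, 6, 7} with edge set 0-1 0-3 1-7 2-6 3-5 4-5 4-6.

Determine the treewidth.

1

A width-1 tree decomposition is:
Bags: B1 = {1, 7}  B2 = {0, 1}  B3 = {0, 3}  B4 = {3, 5}  B5 = {4, 5}  B6 = {4, 6}  B7 = {2, 6}
Tree: B1–B2, B2–B3, B3–B4, B4–B5, B5–B6, B6–B7
The largest bag has 2 vertices, giving width 1; this decomposition certifies tw(G) ≤ 1. Since G has at least one edge (e.g. 7–1), it is not an edgeless graph, so tw(G) ≥ 1. Combining the bounds, tw(G) = 1.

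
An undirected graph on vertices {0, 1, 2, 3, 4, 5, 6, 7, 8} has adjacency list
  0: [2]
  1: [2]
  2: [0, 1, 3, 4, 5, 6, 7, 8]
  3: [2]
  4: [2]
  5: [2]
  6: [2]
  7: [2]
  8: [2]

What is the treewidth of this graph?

A width-1 tree decomposition is:
Bags: B1 = {2, 5}  B2 = {2, 4}  B3 = {2, 7}  B4 = {0, 2}  B5 = {1, 2}  B6 = {2, 8}  B7 = {2, 6}  B8 = {2, 3}
Tree: B1–B2, B2–B3, B2–B4, B2–B5, B2–B6, B2–B7, B1–B8
Every bag has size at most 2, so the width is 2 − 1 = 1 and tw(G) ≤ 1. Any graph with an edge has treewidth ≥ 1, and G has the edge 2–5. Hence tw(G) = 1 exactly.

1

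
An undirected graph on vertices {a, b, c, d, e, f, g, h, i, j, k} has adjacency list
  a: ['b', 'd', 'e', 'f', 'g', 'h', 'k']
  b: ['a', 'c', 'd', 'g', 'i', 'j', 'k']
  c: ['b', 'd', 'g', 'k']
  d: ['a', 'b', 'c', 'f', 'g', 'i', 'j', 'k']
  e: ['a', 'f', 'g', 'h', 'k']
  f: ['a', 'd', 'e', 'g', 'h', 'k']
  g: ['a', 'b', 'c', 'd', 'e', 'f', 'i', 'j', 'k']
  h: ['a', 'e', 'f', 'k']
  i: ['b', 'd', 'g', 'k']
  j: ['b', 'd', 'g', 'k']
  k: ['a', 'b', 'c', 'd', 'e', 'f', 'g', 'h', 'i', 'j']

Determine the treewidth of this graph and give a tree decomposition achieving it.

Every bag has size at most 5, so the width is 5 − 1 = 4 and tw(G) ≤ 4. Conversely, {a, d, f, g, k} is a clique of size 5, and the vertices of any clique must share a bag in every tree decomposition; so some bag has ≥ 5 vertices and tw(G) ≥ 4. Therefore the treewidth is 4.

Treewidth 4.
One optimal decomposition is:
Bags: B1 = {a, d, f, g, k}  B2 = {a, e, f, g, k}  B3 = {a, b, d, g, k}  B4 = {b, c, d, g, k}  B5 = {b, d, g, j, k}  B6 = {b, d, g, i, k}  B7 = {a, e, f, h, k}
Tree: B1–B2, B1–B3, B3–B4, B3–B5, B4–B6, B2–B7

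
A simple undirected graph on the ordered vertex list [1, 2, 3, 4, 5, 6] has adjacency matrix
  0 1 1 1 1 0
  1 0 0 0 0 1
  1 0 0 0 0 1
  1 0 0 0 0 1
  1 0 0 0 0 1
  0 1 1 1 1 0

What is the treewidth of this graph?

2

A width-2 tree decomposition is:
Bags: B1 = {1, 4, 6}  B2 = {1, 3, 6}  B3 = {1, 2, 6}  B4 = {1, 5, 6}
Tree: B1–B2, B2–B3, B3–B4
Each bag holds 3 vertices, so the decomposition has width 2, which upper-bounds the treewidth. Since 6–4–1–3–6 is a cycle in G, G is not acyclic. Forests are exactly the graphs of treewidth ≤ 1, so tw(G) ≥ 2. Hence tw(G) = 2 exactly.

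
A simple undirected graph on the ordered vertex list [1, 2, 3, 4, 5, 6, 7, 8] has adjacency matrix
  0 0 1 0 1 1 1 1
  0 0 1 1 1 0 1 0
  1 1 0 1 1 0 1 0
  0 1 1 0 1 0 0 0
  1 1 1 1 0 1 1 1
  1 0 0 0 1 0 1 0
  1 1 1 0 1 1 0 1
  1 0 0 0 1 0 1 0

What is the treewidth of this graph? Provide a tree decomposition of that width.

Treewidth 3.
One optimal decomposition is:
Bags: B1 = {2, 3, 5, 7}  B2 = {1, 3, 5, 7}  B3 = {2, 3, 4, 5}  B4 = {1, 5, 6, 7}  B5 = {1, 5, 7, 8}
Tree: B1–B2, B1–B3, B2–B4, B2–B5

Each bag holds 4 vertices, so the decomposition has width 3, which upper-bounds the treewidth. On the other hand G contains the 4-clique {2, 3, 4, 5}. A clique must lie in a single bag of any decomposition, so no decomposition can have width below 3. Therefore the treewidth is 3.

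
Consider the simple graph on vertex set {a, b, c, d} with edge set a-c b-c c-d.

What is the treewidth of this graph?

A width-1 tree decomposition is:
Bags: B1 = {a, c}  B2 = {c, d}  B3 = {b, c}
Tree: B1–B2, B2–B3
Every bag has size at most 2, so the width is 2 − 1 = 1 and tw(G) ≤ 1. Any graph with an edge has treewidth ≥ 1, and G has the edge a–c. The upper and lower bounds meet at 1, so that is the treewidth.

1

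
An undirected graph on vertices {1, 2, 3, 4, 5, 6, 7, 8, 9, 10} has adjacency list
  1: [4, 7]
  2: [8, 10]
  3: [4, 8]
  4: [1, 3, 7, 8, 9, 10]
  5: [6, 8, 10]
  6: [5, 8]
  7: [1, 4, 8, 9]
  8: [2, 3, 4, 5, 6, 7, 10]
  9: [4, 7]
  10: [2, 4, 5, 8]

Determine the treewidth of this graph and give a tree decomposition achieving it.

Each bag holds 3 vertices, so the decomposition has width 2, which upper-bounds the treewidth. Conversely, {2, 8, 10} is a clique of size 3, and the vertices of any clique must share a bag in every tree decomposition; so some bag has ≥ 3 vertices and tw(G) ≥ 2. Therefore the treewidth is 2.

Treewidth 2.
Bags: B1 = {4, 8, 10}  B2 = {4, 7, 8}  B3 = {5, 8, 10}  B4 = {2, 8, 10}  B5 = {3, 4, 8}  B6 = {5, 6, 8}  B7 = {1, 4, 7}  B8 = {4, 7, 9}
Tree: B1–B2, B1–B3, B3–B4, B1–B5, B3–B6, B2–B7, B2–B8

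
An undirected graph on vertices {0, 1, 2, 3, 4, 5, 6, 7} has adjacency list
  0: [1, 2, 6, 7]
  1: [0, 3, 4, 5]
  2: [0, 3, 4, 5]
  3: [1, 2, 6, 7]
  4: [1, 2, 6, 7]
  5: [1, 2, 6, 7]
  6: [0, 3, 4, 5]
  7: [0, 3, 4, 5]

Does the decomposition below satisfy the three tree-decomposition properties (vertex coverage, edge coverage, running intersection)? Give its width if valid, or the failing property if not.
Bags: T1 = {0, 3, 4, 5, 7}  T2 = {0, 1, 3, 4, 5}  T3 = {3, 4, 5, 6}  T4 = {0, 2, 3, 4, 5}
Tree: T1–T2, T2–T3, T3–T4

A tree decomposition must satisfy three properties: every vertex lies in some bag; for every edge, both endpoints lie together in some bag; and for every vertex, the bags containing it form a connected subtree. Here edge (0,6) lies in no bag, so the decomposition is invalid.

No — edge (0,6) lies in no bag.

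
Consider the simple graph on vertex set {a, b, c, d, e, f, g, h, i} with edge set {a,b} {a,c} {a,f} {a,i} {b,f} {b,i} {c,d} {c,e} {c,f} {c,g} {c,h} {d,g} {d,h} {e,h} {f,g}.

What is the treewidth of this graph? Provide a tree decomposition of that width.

The largest bag has 3 vertices, giving width 2; this decomposition certifies tw(G) ≤ 2. Conversely, {c, d, g} is a clique of size 3, and the vertices of any clique must share a bag in every tree decomposition; so some bag has ≥ 3 vertices and tw(G) ≥ 2. Combining the bounds, tw(G) = 2.

Treewidth 2.
One such decomposition:
Bags: B1 = {a, c, f}  B2 = {c, f, g}  B3 = {a, b, f}  B4 = {c, d, g}  B5 = {c, d, h}  B6 = {c, e, h}  B7 = {a, b, i}
Tree: B1–B2, B1–B3, B2–B4, B4–B5, B5–B6, B3–B7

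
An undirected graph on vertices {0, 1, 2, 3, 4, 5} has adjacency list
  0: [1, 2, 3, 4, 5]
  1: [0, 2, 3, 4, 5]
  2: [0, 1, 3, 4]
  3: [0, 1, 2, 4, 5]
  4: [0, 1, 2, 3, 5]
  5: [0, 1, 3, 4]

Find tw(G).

4

A width-4 tree decomposition is:
Bags: B1 = {0, 1, 3, 4, 5}  B2 = {0, 1, 2, 3, 4}
Tree: B1–B2
Every bag has size at most 5, so the width is 5 − 1 = 4 and tw(G) ≤ 4. Conversely, {0, 1, 2, 3, 4} is a clique of size 5, and the vertices of any clique must share a bag in every tree decomposition; so some bag has ≥ 5 vertices and tw(G) ≥ 4. Therefore the treewidth is 4.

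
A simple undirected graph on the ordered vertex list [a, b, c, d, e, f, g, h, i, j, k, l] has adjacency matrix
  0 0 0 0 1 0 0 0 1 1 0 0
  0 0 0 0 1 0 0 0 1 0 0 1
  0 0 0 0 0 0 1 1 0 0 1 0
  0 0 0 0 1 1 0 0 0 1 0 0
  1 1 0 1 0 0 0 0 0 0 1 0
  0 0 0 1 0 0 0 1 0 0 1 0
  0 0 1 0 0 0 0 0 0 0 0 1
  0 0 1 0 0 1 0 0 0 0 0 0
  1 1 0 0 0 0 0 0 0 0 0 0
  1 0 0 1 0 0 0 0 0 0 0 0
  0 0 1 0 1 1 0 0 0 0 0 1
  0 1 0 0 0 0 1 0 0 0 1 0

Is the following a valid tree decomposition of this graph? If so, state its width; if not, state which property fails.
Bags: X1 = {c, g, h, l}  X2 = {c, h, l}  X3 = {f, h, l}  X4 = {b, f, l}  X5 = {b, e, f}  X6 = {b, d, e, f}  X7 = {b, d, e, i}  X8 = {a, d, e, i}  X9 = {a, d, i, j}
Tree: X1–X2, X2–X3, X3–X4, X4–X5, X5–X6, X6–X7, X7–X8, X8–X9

A tree decomposition must satisfy three properties: every vertex lies in some bag; for every edge, both endpoints lie together in some bag; and for every vertex, the bags containing it form a connected subtree. Here vertex k appears in no bag, so the decomposition is invalid.

No — vertex k appears in no bag.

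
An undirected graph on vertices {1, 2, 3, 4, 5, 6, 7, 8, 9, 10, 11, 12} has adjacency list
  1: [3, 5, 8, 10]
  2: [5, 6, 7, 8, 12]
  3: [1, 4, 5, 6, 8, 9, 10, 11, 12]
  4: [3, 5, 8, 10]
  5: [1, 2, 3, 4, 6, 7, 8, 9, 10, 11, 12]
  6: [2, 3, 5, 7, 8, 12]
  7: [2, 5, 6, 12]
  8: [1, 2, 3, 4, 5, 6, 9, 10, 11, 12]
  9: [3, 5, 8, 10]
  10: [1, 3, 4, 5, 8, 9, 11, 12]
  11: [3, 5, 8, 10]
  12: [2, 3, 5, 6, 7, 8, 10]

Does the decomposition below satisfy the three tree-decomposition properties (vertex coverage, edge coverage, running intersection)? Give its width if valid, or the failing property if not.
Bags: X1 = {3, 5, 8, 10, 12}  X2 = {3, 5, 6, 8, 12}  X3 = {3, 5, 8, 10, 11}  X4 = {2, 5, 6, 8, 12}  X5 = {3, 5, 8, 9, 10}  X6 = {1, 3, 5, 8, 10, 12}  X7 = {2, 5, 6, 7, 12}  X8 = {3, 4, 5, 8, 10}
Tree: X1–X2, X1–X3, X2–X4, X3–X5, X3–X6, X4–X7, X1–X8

No — bags containing vertex 12 are not connected in the tree.

A tree decomposition must satisfy three properties: every vertex lies in some bag; for every edge, both endpoints lie together in some bag; and for every vertex, the bags containing it form a connected subtree. Here bags containing vertex 12 are not connected in the tree, so the decomposition is invalid.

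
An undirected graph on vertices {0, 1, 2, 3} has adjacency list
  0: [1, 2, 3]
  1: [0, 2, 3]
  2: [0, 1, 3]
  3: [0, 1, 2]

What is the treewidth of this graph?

A width-3 tree decomposition is:
Bags: B1 = {0, 1, 2, 3}
Tree: (single bag)
With just one bag of size 4, the width is 4 − 1 = 3, so tw(G) ≤ 3. Conversely, {0, 1, 2, 3} is a clique of size 4, and the vertices of any clique must share a bag in every tree decomposition; so some bag has ≥ 4 vertices and tw(G) ≥ 3. The upper and lower bounds meet at 3, so that is the treewidth.

3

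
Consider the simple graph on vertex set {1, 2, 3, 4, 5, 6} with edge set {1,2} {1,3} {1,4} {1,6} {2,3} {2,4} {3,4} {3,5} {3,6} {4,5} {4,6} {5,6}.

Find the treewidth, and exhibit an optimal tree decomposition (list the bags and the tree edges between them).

The largest bag has 4 vertices, giving width 3; this decomposition certifies tw(G) ≤ 3. For the lower bound, the 4 vertices {1, 2, 3, 4} are pairwise adjacent, and any tree decomposition puts a clique entirely inside one bag — forcing width ≥ 3. Therefore the treewidth is 3.

Treewidth 3.
Bags: B1 = {1, 3, 4, 6}  B2 = {1, 2, 3, 4}  B3 = {3, 4, 5, 6}
Tree: B1–B2, B1–B3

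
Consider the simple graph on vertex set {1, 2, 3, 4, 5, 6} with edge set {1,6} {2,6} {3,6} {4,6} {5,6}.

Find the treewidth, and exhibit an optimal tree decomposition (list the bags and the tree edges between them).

Each bag holds 2 vertices, so the decomposition has width 1, which upper-bounds the treewidth. Any graph with an edge has treewidth ≥ 1, and G has the edge 6–3. The upper and lower bounds meet at 1, so that is the treewidth.

Treewidth 1.
Bags: B1 = {3, 6}  B2 = {2, 6}  B3 = {4, 6}  B4 = {1, 6}  B5 = {5, 6}
Tree: B1–B2, B1–B3, B1–B4, B2–B5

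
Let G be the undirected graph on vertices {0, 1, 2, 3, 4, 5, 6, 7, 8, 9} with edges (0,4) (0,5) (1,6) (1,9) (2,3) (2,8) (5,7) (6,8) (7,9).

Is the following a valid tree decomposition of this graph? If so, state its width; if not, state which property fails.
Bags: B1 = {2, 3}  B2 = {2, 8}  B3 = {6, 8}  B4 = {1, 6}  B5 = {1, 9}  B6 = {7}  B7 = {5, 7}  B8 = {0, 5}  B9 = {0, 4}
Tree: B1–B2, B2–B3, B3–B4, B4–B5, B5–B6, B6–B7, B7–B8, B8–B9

A tree decomposition must satisfy three properties: every vertex lies in some bag; for every edge, both endpoints lie together in some bag; and for every vertex, the bags containing it form a connected subtree. Here edge (9,7) lies in no bag, so the decomposition is invalid.

No — edge (9,7) lies in no bag.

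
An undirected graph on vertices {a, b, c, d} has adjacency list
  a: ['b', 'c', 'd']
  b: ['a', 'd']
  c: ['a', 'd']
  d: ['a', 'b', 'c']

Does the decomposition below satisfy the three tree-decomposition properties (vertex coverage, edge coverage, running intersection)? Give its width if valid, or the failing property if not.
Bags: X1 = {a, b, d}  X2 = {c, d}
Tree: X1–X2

A tree decomposition must satisfy three properties: every vertex lies in some bag; for every edge, both endpoints lie together in some bag; and for every vertex, the bags containing it form a connected subtree. Here edge (a,c) lies in no bag, so the decomposition is invalid.

No — edge (a,c) lies in no bag.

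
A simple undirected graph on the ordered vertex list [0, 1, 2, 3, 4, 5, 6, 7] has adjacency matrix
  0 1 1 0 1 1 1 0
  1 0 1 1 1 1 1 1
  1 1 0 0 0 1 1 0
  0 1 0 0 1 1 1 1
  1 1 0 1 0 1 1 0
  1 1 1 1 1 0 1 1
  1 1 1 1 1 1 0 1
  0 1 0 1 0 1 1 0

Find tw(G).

A width-4 tree decomposition is:
Bags: B1 = {1, 3, 5, 6, 7}  B2 = {1, 3, 4, 5, 6}  B3 = {0, 1, 4, 5, 6}  B4 = {0, 1, 2, 5, 6}
Tree: B1–B2, B2–B3, B3–B4
Each bag holds 5 vertices, so the decomposition has width 4, which upper-bounds the treewidth. For the lower bound, the 5 vertices {0, 1, 2, 5, 6} are pairwise adjacent, and any tree decomposition puts a clique entirely inside one bag — forcing width ≥ 4. Hence tw(G) = 4 exactly.

4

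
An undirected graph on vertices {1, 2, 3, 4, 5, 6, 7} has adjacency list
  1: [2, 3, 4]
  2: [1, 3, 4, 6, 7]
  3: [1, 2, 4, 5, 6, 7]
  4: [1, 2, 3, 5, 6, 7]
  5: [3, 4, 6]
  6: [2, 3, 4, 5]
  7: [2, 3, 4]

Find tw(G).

A width-3 tree decomposition is:
Bags: B1 = {2, 3, 4, 6}  B2 = {3, 4, 5, 6}  B3 = {1, 2, 3, 4}  B4 = {2, 3, 4, 7}
Tree: B1–B2, B1–B3, B1–B4
Every bag has size at most 4, so the width is 4 − 1 = 3 and tw(G) ≤ 3. On the other hand G contains the 4-clique {1, 2, 3, 4}. A clique must lie in a single bag of any decomposition, so no decomposition can have width below 3. Hence tw(G) = 3 exactly.

3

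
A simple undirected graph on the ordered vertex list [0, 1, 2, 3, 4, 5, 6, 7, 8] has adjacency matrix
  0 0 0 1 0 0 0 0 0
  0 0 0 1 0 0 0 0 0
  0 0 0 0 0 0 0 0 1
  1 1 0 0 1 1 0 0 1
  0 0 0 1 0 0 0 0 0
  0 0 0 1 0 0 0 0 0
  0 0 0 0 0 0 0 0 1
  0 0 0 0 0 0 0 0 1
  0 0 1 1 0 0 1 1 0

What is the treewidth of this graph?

1

A width-1 tree decomposition is:
Bags: B1 = {3, 8}  B2 = {7, 8}  B3 = {3, 4}  B4 = {6, 8}  B5 = {3, 5}  B6 = {1, 3}  B7 = {0, 3}  B8 = {2, 8}
Tree: B1–B2, B1–B3, B1–B4, B1–B5, B1–B6, B5–B7, B4–B8
Every bag has size at most 2, so the width is 2 − 1 = 1 and tw(G) ≤ 1. G has an edge, so its treewidth is at least 1. Hence tw(G) = 1 exactly.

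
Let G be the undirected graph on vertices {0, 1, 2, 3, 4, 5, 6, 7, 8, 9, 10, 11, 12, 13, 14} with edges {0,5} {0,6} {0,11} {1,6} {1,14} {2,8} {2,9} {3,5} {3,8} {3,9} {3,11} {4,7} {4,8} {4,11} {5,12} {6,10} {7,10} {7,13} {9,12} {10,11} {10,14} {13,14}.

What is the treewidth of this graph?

3

A width-3 tree decomposition is:
Bags: B1 = {2, 5, 9, 12}  B2 = {2, 3, 5, 9}  B3 = {2, 3, 5, 8}  B4 = {0, 3, 5, 8}  B5 = {0, 3, 8, 11}  B6 = {0, 4, 8, 11}  B7 = {0, 4, 6, 11}  B8 = {4, 6, 10, 11}  B9 = {4, 6, 7, 10}  B10 = {1, 6, 7, 10}  B11 = {1, 7, 10, 14}  B12 = {1, 7, 13, 14}
Tree: B1–B2, B2–B3, B3–B4, B4–B5, B5–B6, B6–B7, B7–B8, B8–B9, B9–B10, B10–B11, B11–B12
Every bag has size at most 4, so the width is 4 − 1 = 3 and tw(G) ≤ 3. For the lower bound: the 4 vertex sets {2,9,12}, {5}, {3}, {0,4,8,11} are disjoint, each induces a connected subgraph, and every pair is joined by at least one edge of G. Contracting each set to a single vertex therefore yields K_{4} as a minor, and since treewidth is minor-monotone, tw(G) ≥ tw(K_{4}) = 3. Combining the bounds, tw(G) = 3.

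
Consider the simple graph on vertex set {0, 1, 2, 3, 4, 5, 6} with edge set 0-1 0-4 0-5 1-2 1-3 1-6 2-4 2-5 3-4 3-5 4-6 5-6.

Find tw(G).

3

A width-3 tree decomposition is:
Bags: B1 = {1, 4, 5, 6}  B2 = {1, 3, 4, 5}  B3 = {1, 2, 4, 5}  B4 = {0, 1, 4, 5}
Tree: B1–B2, B2–B3, B3–B4
Every bag has size at most 4, so the width is 4 − 1 = 3 and tw(G) ≤ 3. For the lower bound: the 4 vertex sets {4,6}, {1,3}, {5}, {2} are disjoint, each induces a connected subgraph, and every pair is joined by at least one edge of G. Contracting each set to a single vertex therefore yields K_{4} as a minor, and since treewidth is minor-monotone, tw(G) ≥ tw(K_{4}) = 3. Hence tw(G) = 3 exactly.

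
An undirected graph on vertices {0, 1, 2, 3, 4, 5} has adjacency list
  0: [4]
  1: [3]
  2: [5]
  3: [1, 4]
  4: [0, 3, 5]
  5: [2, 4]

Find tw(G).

1

A width-1 tree decomposition is:
Bags: B1 = {3, 4}  B2 = {0, 4}  B3 = {1, 3}  B4 = {4, 5}  B5 = {2, 5}
Tree: B1–B2, B1–B3, B2–B4, B4–B5
Each bag holds 2 vertices, so the decomposition has width 1, which upper-bounds the treewidth. Since G has at least one edge (e.g. 3–4), it is not an edgeless graph, so tw(G) ≥ 1. Hence tw(G) = 1 exactly.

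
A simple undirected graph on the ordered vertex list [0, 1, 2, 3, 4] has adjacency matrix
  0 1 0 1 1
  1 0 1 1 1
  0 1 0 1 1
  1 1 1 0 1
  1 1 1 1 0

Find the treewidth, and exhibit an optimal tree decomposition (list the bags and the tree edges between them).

Treewidth 3.
Bags: B1 = {1, 2, 3, 4}  B2 = {0, 1, 3, 4}
Tree: B1–B2

The largest bag has 4 vertices, giving width 3; this decomposition certifies tw(G) ≤ 3. On the other hand G contains the 4-clique {0, 1, 3, 4}. A clique must lie in a single bag of any decomposition, so no decomposition can have width below 3. Hence tw(G) = 3 exactly.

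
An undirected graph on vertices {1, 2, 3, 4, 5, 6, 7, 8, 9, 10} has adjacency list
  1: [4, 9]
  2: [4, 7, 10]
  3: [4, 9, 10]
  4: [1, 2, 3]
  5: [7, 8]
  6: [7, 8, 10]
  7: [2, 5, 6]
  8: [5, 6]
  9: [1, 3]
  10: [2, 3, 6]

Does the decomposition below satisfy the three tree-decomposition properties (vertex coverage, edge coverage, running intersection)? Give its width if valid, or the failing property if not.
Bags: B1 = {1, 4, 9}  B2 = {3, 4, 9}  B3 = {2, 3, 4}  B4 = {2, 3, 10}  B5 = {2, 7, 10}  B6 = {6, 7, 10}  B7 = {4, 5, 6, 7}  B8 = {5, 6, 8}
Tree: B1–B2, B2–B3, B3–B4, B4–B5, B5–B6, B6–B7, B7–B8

No — bags containing vertex 4 are not connected in the tree.

A tree decomposition must satisfy three properties: every vertex lies in some bag; for every edge, both endpoints lie together in some bag; and for every vertex, the bags containing it form a connected subtree. Here bags containing vertex 4 are not connected in the tree, so the decomposition is invalid.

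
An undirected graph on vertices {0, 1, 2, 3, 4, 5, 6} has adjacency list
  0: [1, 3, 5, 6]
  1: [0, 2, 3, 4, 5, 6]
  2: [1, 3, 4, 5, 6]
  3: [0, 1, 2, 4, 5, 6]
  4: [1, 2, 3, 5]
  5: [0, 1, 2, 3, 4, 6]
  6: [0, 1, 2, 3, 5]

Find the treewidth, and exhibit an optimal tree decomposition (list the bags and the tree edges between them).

The largest bag has 5 vertices, giving width 4; this decomposition certifies tw(G) ≤ 4. For the lower bound, the 5 vertices {0, 1, 3, 5, 6} are pairwise adjacent, and any tree decomposition puts a clique entirely inside one bag — forcing width ≥ 4. The upper and lower bounds meet at 4, so that is the treewidth.

Treewidth 4.
One optimal decomposition is:
Bags: B1 = {1, 2, 3, 5, 6}  B2 = {1, 2, 3, 4, 5}  B3 = {0, 1, 3, 5, 6}
Tree: B1–B2, B1–B3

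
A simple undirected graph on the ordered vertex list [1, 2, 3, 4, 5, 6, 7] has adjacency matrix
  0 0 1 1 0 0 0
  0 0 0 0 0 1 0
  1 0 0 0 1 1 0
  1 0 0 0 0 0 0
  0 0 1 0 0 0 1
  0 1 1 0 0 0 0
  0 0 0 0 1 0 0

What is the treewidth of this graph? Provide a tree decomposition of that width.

The largest bag has 2 vertices, giving width 1; this decomposition certifies tw(G) ≤ 1. Any graph with an edge has treewidth ≥ 1, and G has the edge 6–3. The upper and lower bounds meet at 1, so that is the treewidth.

Treewidth 1.
One such decomposition:
Bags: B1 = {3, 6}  B2 = {3, 5}  B3 = {5, 7}  B4 = {2, 6}  B5 = {1, 3}  B6 = {1, 4}
Tree: B1–B2, B2–B3, B1–B4, B2–B5, B5–B6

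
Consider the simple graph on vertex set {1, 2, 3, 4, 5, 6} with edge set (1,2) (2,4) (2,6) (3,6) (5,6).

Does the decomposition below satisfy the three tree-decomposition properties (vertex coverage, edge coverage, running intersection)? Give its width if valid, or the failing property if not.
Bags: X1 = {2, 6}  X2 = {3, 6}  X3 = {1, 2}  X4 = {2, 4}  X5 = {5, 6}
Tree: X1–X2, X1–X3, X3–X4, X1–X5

Yes; width 1.

Vertex coverage: the bags together contain {1, 2, 3, 4, 5, 6}, the full vertex set. Edge coverage: each edge of G has both endpoints in at least one bag. Running intersection: for every vertex, the bags containing it form a connected subtree. All three properties hold, so this is a valid tree decomposition of width max|bag| − 1 = 1, and hence tw(G) ≤ 1.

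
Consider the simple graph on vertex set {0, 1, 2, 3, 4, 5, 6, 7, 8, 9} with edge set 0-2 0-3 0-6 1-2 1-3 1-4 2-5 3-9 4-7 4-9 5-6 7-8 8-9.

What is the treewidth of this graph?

2

A width-2 tree decomposition is:
Bags: B1 = {0, 5, 6}  B2 = {0, 2, 5}  B3 = {0, 2, 3}  B4 = {1, 2, 3}  B5 = {1, 3, 9}  B6 = {1, 4, 9}  B7 = {4, 8, 9}  B8 = {4, 7, 8}
Tree: B1–B2, B2–B3, B3–B4, B4–B5, B5–B6, B6–B7, B7–B8
Each bag holds 3 vertices, so the decomposition has width 2, which upper-bounds the treewidth. The edges 6–5–2–0–6 form a cycle, so G is not a tree and its treewidth is at least 2. Hence tw(G) = 2 exactly.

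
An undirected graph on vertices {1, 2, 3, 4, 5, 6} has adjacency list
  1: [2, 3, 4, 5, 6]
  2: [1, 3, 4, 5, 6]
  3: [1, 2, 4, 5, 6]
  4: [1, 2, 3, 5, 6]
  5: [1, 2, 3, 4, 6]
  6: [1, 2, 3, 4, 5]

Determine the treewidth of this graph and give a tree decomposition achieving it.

Treewidth 5.
One optimal decomposition is:
Bags: B1 = {1, 2, 3, 4, 5, 6}
Tree: (single bag)

A single bag containing all 6 vertices is trivially a valid decomposition of width 5. For the lower bound, the 6 vertices {1, 2, 3, 4, 5, 6} are pairwise adjacent, and any tree decomposition puts a clique entirely inside one bag — forcing width ≥ 5. Hence tw(G) = 5 exactly.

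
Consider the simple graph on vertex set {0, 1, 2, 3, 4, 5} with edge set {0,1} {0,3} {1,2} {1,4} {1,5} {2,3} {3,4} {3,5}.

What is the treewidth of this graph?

A width-2 tree decomposition is:
Bags: B1 = {1, 3, 5}  B2 = {0, 1, 3}  B3 = {1, 3, 4}  B4 = {1, 2, 3}
Tree: B1–B2, B2–B3, B3–B4
Every bag has size at most 3, so the width is 3 − 1 = 2 and tw(G) ≤ 2. The edges 5–3–0–1–5 form a cycle, so G is not a tree and its treewidth is at least 2. The upper and lower bounds meet at 2, so that is the treewidth.

2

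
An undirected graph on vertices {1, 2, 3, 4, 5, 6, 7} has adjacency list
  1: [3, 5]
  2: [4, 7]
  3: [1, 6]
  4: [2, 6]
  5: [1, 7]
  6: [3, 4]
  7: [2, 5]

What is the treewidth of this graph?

2

A width-2 tree decomposition is:
Bags: B1 = {1, 3, 5}  B2 = {3, 5, 7}  B3 = {2, 3, 7}  B4 = {2, 3, 4}  B5 = {3, 4, 6}
Tree: B1–B2, B2–B3, B3–B4, B4–B5
The largest bag has 3 vertices, giving width 2; this decomposition certifies tw(G) ≤ 2. Since 3–1–5–7–2–4–6–3 is a cycle in G, G is not acyclic. Forests are exactly the graphs of treewidth ≤ 1, so tw(G) ≥ 2. Therefore the treewidth is 2.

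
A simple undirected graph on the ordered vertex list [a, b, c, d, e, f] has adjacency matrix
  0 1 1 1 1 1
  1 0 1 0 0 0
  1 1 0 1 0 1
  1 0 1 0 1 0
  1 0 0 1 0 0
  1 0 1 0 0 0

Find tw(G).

2

A width-2 tree decomposition is:
Bags: B1 = {a, c, f}  B2 = {a, c, d}  B3 = {a, d, e}  B4 = {a, b, c}
Tree: B1–B2, B2–B3, B2–B4
The largest bag has 3 vertices, giving width 2; this decomposition certifies tw(G) ≤ 2. For the lower bound, the 3 vertices {a, d, e} are pairwise adjacent, and any tree decomposition puts a clique entirely inside one bag — forcing width ≥ 2. Hence tw(G) = 2 exactly.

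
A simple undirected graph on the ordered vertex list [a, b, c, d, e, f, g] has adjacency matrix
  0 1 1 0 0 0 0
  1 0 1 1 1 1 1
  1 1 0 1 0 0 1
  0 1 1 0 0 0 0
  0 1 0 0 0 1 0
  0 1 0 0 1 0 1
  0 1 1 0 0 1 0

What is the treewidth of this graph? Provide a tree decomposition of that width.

The largest bag has 3 vertices, giving width 2; this decomposition certifies tw(G) ≤ 2. Conversely, {b, e, f} is a clique of size 3, and the vertices of any clique must share a bag in every tree decomposition; so some bag has ≥ 3 vertices and tw(G) ≥ 2. Combining the bounds, tw(G) = 2.

Treewidth 2.
Bags: B1 = {b, c, g}  B2 = {b, f, g}  B3 = {a, b, c}  B4 = {b, c, d}  B5 = {b, e, f}
Tree: B1–B2, B1–B3, B3–B4, B2–B5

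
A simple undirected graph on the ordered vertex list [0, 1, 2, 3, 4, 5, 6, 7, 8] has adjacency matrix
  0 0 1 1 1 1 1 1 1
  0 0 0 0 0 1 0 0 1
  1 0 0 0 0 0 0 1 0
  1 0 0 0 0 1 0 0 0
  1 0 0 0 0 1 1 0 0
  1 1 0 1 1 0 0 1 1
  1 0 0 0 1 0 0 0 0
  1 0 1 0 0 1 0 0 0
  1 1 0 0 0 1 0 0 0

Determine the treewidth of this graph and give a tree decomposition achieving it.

Treewidth 2.
One such decomposition:
Bags: B1 = {0, 4, 5}  B2 = {0, 5, 7}  B3 = {0, 5, 8}  B4 = {1, 5, 8}  B5 = {0, 3, 5}  B6 = {0, 2, 7}  B7 = {0, 4, 6}
Tree: B1–B2, B2–B3, B3–B4, B1–B5, B2–B6, B1–B7

Every bag has size at most 3, so the width is 3 − 1 = 2 and tw(G) ≤ 2. Conversely, {0, 2, 7} is a clique of size 3, and the vertices of any clique must share a bag in every tree decomposition; so some bag has ≥ 3 vertices and tw(G) ≥ 2. Therefore the treewidth is 2.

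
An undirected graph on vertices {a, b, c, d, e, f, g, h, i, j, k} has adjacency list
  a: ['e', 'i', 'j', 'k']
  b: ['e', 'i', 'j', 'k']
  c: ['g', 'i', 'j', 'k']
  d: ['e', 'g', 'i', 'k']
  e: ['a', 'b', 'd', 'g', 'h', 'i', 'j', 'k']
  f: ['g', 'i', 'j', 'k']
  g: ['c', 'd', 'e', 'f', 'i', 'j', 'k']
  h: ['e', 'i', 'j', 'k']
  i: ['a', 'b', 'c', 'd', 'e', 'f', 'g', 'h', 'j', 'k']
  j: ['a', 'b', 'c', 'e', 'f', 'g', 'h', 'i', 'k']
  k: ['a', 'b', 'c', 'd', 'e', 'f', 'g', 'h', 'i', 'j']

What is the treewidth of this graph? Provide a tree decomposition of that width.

Every bag has size at most 5, so the width is 5 − 1 = 4 and tw(G) ≤ 4. On the other hand G contains the 5-clique {d, e, g, i, k}. A clique must lie in a single bag of any decomposition, so no decomposition can have width below 4. Therefore the treewidth is 4.

Treewidth 4.
One such decomposition:
Bags: B1 = {b, e, i, j, k}  B2 = {e, g, i, j, k}  B3 = {c, g, i, j, k}  B4 = {e, h, i, j, k}  B5 = {d, e, g, i, k}  B6 = {f, g, i, j, k}  B7 = {a, e, i, j, k}
Tree: B1–B2, B2–B3, B2–B4, B2–B5, B3–B6, B4–B7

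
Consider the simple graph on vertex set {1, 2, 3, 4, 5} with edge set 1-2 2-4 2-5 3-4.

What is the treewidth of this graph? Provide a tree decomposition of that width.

Each bag holds 2 vertices, so the decomposition has width 1, which upper-bounds the treewidth. G has an edge, so its treewidth is at least 1. Hence tw(G) = 1 exactly.

Treewidth 1.
Bags: B1 = {2, 4}  B2 = {2, 5}  B3 = {1, 2}  B4 = {3, 4}
Tree: B1–B2, B2–B3, B1–B4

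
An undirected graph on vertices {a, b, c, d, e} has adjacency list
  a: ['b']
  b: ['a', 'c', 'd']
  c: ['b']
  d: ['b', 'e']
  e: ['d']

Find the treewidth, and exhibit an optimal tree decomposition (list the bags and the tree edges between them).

Treewidth 1.
One optimal decomposition is:
Bags: B1 = {a, b}  B2 = {b, d}  B3 = {d, e}  B4 = {b, c}
Tree: B1–B2, B2–B3, B2–B4

The largest bag has 2 vertices, giving width 1; this decomposition certifies tw(G) ≤ 1. Since G has at least one edge (e.g. a–b), it is not an edgeless graph, so tw(G) ≥ 1. Hence tw(G) = 1 exactly.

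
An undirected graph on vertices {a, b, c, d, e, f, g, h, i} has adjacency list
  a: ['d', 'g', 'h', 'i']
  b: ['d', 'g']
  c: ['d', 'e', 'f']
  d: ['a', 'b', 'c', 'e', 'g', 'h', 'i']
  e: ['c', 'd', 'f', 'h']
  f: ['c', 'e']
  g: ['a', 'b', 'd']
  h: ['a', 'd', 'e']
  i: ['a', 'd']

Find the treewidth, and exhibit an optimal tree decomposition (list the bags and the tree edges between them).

Treewidth 2.
Bags: B1 = {a, d, h}  B2 = {d, e, h}  B3 = {c, d, e}  B4 = {a, d, g}  B5 = {a, d, i}  B6 = {c, e, f}  B7 = {b, d, g}
Tree: B1–B2, B2–B3, B1–B4, B4–B5, B3–B6, B4–B7

Each bag holds 3 vertices, so the decomposition has width 2, which upper-bounds the treewidth. For the lower bound, the 3 vertices {d, e, h} are pairwise adjacent, and any tree decomposition puts a clique entirely inside one bag — forcing width ≥ 2. Hence tw(G) = 2 exactly.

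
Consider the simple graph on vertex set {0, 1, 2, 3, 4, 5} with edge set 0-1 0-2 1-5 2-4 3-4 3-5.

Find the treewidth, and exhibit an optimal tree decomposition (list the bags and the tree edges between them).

The largest bag has 3 vertices, giving width 2; this decomposition certifies tw(G) ≤ 2. The edges 1–5–3–4–2–0–1 form a cycle, so G is not a tree and its treewidth is at least 2. Combining the bounds, tw(G) = 2.

Treewidth 2.
One optimal decomposition is:
Bags: B1 = {1, 3, 5}  B2 = {1, 3, 4}  B3 = {1, 2, 4}  B4 = {0, 1, 2}
Tree: B1–B2, B2–B3, B3–B4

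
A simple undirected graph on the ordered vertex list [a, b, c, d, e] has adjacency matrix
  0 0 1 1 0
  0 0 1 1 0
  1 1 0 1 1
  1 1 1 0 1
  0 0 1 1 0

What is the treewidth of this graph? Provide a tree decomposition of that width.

Treewidth 2.
One optimal decomposition is:
Bags: B1 = {a, c, d}  B2 = {c, d, e}  B3 = {b, c, d}
Tree: B1–B2, B2–B3

Every bag has size at most 3, so the width is 3 − 1 = 2 and tw(G) ≤ 2. Conversely, {c, d, e} is a clique of size 3, and the vertices of any clique must share a bag in every tree decomposition; so some bag has ≥ 3 vertices and tw(G) ≥ 2. The upper and lower bounds meet at 2, so that is the treewidth.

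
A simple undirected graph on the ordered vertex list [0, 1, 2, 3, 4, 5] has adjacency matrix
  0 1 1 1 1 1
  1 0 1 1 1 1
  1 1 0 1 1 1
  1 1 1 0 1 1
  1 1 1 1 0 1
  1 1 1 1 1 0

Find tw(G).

A width-5 tree decomposition is:
Bags: B1 = {0, 1, 2, 3, 4, 5}
Tree: (single bag)
With just one bag of size 6, the width is 6 − 1 = 5, so tw(G) ≤ 5. On the other hand G contains the 6-clique {0, 1, 2, 3, 4, 5}. A clique must lie in a single bag of any decomposition, so no decomposition can have width below 5. Therefore the treewidth is 5.

5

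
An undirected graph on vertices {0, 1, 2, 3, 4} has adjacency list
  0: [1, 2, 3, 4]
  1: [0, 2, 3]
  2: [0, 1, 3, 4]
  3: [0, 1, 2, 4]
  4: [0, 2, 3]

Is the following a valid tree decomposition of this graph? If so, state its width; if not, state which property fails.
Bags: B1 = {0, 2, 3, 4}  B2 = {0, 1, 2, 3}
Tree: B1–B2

Yes; width 3.

Checking the three conditions: (i) the bags cover all of {0, 1, 2, 3, 4}; (ii) for each edge, some bag contains both endpoints; (iii) the bags containing any fixed vertex form a subtree. All hold, so the decomposition is valid with width 4 − 1 = 3.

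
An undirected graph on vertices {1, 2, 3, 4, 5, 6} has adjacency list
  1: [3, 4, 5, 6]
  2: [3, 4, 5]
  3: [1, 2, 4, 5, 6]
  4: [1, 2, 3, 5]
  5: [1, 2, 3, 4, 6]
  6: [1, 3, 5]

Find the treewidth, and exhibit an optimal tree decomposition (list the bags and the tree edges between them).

Treewidth 3.
Bags: B1 = {1, 3, 4, 5}  B2 = {1, 3, 5, 6}  B3 = {2, 3, 4, 5}
Tree: B1–B2, B1–B3

Each bag holds 4 vertices, so the decomposition has width 3, which upper-bounds the treewidth. Conversely, {1, 3, 4, 5} is a clique of size 4, and the vertices of any clique must share a bag in every tree decomposition; so some bag has ≥ 4 vertices and tw(G) ≥ 3. Therefore the treewidth is 3.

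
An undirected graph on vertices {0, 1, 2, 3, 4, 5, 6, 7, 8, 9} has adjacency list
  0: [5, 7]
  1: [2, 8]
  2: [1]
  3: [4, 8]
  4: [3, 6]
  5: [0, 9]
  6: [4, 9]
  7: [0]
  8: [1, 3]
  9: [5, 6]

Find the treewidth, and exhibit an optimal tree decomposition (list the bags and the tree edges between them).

Every bag has size at most 2, so the width is 2 − 1 = 1 and tw(G) ≤ 1. Any graph with an edge has treewidth ≥ 1, and G has the edge 2–1. Therefore the treewidth is 1.

Treewidth 1.
Bags: B1 = {1, 2}  B2 = {1, 8}  B3 = {3, 8}  B4 = {3, 4}  B5 = {4, 6}  B6 = {6, 9}  B7 = {5, 9}  B8 = {0, 5}  B9 = {0, 7}
Tree: B1–B2, B2–B3, B3–B4, B4–B5, B5–B6, B6–B7, B7–B8, B8–B9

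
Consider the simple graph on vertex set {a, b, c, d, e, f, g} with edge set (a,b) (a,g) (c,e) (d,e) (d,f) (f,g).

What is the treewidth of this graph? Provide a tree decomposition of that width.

Treewidth 1.
One optimal decomposition is:
Bags: B1 = {a, b}  B2 = {a, g}  B3 = {f, g}  B4 = {d, f}  B5 = {d, e}  B6 = {c, e}
Tree: B1–B2, B2–B3, B3–B4, B4–B5, B5–B6

The largest bag has 2 vertices, giving width 1; this decomposition certifies tw(G) ≤ 1. G has an edge, so its treewidth is at least 1. The upper and lower bounds meet at 1, so that is the treewidth.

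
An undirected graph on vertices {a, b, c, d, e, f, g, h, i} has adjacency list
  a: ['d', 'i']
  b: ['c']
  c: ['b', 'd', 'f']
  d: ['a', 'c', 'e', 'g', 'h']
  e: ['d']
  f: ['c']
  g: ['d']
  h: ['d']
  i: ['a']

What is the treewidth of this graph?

1

A width-1 tree decomposition is:
Bags: B1 = {d, h}  B2 = {c, d}  B3 = {d, g}  B4 = {a, d}  B5 = {b, c}  B6 = {a, i}  B7 = {d, e}  B8 = {c, f}
Tree: B1–B2, B1–B3, B2–B4, B2–B5, B4–B6, B3–B7, B5–B8
The largest bag has 2 vertices, giving width 1; this decomposition certifies tw(G) ≤ 1. G has an edge, so its treewidth is at least 1. Hence tw(G) = 1 exactly.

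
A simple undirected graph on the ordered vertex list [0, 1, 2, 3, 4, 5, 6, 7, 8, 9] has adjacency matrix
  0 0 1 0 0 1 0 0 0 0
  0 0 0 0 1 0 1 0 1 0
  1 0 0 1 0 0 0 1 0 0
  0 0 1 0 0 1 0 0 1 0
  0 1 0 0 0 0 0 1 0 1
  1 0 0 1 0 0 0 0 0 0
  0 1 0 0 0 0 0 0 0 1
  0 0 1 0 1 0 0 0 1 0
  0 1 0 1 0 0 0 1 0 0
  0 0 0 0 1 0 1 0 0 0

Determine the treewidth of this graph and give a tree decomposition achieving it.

The largest bag has 3 vertices, giving width 2; this decomposition certifies tw(G) ≤ 2. The edges 6–9–4–1–6 form a cycle, so G is not a tree and its treewidth is at least 2. Therefore the treewidth is 2.

Treewidth 2.
Bags: B1 = {1, 6, 9}  B2 = {1, 4, 9}  B3 = {1, 4, 8}  B4 = {4, 7, 8}  B5 = {3, 7, 8}  B6 = {2, 3, 7}  B7 = {2, 3, 5}  B8 = {0, 2, 5}
Tree: B1–B2, B2–B3, B3–B4, B4–B5, B5–B6, B6–B7, B7–B8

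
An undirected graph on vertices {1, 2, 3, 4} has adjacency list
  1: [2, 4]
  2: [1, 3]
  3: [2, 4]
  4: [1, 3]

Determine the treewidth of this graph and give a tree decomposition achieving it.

The largest bag has 3 vertices, giving width 2; this decomposition certifies tw(G) ≤ 2. The edges 1–2–3–4–1 form a cycle, so G is not a tree and its treewidth is at least 2. Combining the bounds, tw(G) = 2.

Treewidth 2.
One such decomposition:
Bags: B1 = {1, 2, 3}  B2 = {1, 3, 4}
Tree: B1–B2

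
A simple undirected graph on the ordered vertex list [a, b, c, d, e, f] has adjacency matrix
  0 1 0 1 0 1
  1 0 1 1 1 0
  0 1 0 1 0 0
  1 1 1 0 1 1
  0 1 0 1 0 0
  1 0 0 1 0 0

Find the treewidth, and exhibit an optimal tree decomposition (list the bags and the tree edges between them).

Treewidth 2.
One optimal decomposition is:
Bags: B1 = {b, d, e}  B2 = {a, b, d}  B3 = {a, d, f}  B4 = {b, c, d}
Tree: B1–B2, B2–B3, B2–B4

The largest bag has 3 vertices, giving width 2; this decomposition certifies tw(G) ≤ 2. Conversely, {a, d, f} is a clique of size 3, and the vertices of any clique must share a bag in every tree decomposition; so some bag has ≥ 3 vertices and tw(G) ≥ 2. Therefore the treewidth is 2.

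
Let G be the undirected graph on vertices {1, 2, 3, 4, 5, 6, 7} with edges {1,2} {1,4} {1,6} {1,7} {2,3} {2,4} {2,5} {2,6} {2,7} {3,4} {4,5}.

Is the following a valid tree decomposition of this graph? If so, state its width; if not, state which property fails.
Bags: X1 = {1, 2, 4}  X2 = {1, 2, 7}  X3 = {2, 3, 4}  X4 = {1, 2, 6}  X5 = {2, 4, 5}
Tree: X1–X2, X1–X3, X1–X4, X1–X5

Vertex coverage: the bags together contain {1, 2, 3, 4, 5, 6, 7}, the full vertex set. Edge coverage: each edge of G has both endpoints in at least one bag. Running intersection: for every vertex, the bags containing it form a connected subtree. All three properties hold, so this is a valid tree decomposition of width max|bag| − 1 = 2, and hence tw(G) ≤ 2.

Yes; width 2.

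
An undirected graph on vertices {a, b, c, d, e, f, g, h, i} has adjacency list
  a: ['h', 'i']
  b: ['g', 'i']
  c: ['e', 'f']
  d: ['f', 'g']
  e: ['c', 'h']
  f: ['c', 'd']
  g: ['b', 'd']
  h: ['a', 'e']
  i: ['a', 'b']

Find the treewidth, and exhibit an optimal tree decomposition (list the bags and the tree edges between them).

Each bag holds 3 vertices, so the decomposition has width 2, which upper-bounds the treewidth. Since a–h–e–c–f–d–g–b–i–a is a cycle in G, G is not acyclic. Forests are exactly the graphs of treewidth ≤ 1, so tw(G) ≥ 2. Therefore the treewidth is 2.

Treewidth 2.
Bags: B1 = {a, e, h}  B2 = {a, c, e}  B3 = {a, c, f}  B4 = {a, d, f}  B5 = {a, d, g}  B6 = {a, b, g}  B7 = {a, b, i}
Tree: B1–B2, B2–B3, B3–B4, B4–B5, B5–B6, B6–B7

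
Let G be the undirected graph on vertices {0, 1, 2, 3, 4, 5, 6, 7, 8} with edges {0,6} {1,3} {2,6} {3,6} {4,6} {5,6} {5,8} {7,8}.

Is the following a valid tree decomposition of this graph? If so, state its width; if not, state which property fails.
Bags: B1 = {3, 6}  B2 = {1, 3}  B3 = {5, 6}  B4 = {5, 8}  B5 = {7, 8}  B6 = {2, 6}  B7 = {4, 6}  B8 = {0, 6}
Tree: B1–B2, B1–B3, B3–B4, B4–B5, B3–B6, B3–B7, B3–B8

Vertex coverage: the bags together contain {0, 1, 2, 3, 4, 5, 6, 7, 8}, the full vertex set. Edge coverage: each edge of G has both endpoints in at least one bag. Running intersection: for every vertex, the bags containing it form a connected subtree. All three properties hold, so this is a valid tree decomposition of width max|bag| − 1 = 1, and hence tw(G) ≤ 1.

Yes; width 1.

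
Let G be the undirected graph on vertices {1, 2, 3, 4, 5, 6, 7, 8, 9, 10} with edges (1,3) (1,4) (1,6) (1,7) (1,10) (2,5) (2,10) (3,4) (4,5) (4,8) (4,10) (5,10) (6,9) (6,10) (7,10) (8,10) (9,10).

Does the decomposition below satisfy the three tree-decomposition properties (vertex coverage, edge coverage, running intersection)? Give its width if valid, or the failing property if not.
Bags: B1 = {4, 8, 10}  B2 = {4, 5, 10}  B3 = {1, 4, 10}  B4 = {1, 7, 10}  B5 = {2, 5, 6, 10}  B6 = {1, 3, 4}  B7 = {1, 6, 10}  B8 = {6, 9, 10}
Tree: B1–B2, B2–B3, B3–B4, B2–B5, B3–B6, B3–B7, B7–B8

A tree decomposition must satisfy three properties: every vertex lies in some bag; for every edge, both endpoints lie together in some bag; and for every vertex, the bags containing it form a connected subtree. Here bags containing vertex 6 are not connected in the tree, so the decomposition is invalid.

No — bags containing vertex 6 are not connected in the tree.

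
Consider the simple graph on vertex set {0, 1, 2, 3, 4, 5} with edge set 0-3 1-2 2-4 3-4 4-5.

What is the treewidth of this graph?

A width-1 tree decomposition is:
Bags: B1 = {2, 4}  B2 = {1, 2}  B3 = {4, 5}  B4 = {3, 4}  B5 = {0, 3}
Tree: B1–B2, B1–B3, B1–B4, B4–B5
The largest bag has 2 vertices, giving width 1; this decomposition certifies tw(G) ≤ 1. Any graph with an edge has treewidth ≥ 1, and G has the edge 2–4. Therefore the treewidth is 1.

1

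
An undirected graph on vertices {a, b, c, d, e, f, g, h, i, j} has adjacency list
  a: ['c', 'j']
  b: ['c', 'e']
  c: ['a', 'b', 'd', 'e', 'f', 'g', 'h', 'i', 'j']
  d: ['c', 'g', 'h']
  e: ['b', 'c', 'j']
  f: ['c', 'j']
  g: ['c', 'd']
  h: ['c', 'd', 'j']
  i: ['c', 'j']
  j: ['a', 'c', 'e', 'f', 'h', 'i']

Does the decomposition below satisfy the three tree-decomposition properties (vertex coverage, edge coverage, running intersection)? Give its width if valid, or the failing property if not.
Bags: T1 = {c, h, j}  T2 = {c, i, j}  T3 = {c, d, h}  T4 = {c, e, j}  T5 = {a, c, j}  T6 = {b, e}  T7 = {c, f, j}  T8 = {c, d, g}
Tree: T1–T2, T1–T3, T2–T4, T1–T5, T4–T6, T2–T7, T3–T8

No — edge (c,b) lies in no bag.

A tree decomposition must satisfy three properties: every vertex lies in some bag; for every edge, both endpoints lie together in some bag; and for every vertex, the bags containing it form a connected subtree. Here edge (c,b) lies in no bag, so the decomposition is invalid.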